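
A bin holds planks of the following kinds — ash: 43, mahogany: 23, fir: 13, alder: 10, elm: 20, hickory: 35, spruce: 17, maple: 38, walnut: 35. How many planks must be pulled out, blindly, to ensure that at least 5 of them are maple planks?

201

In the worst case for collecting maple planks, every non-maple plank comes out first.
There are 43 + 23 + 13 + 10 + 20 + 35 + 17 + 35 = 196 non-maple planks altogether.
After those, each further plank must be maple, so 196 + 5 = 201 draws guarantee 5 maple planks.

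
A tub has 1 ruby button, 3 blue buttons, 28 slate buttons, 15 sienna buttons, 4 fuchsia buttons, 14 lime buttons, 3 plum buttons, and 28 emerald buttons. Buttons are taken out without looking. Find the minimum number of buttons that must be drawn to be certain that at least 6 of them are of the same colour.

Pigeonhole: put each drawn button into a box by colour. The largest draw with every box below 6 takes min(count, 5) from each colour; colours with fewer than 5 contribute all they have.
Σ min(cᵢ, 5) = 1 + 3 + 5 + 5 + 4 + 5 + 3 + 5 = 31.
Draw number 31 + 1 = 32 must push one box to 6.

32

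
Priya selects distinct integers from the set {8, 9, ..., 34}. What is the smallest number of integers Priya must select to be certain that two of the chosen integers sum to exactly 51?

19

Two chosen integers sum to 51 exactly when both halves of some pair {x, 51−x} with 17 ≤ x ≤ 51−x ≤ 34 are chosen — 9 such pairs.
The remaining 9 elements (those with no distinct partner in range) can never complete a 51-sum, so the worst case takes all of them and one from each pair: 9 + 9 = 18.
The 19th integer has to be the second member of some pair, so 18 + 1 = 19.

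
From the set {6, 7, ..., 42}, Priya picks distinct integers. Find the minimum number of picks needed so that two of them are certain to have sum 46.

21

A set avoiding the sum 46 can contain at most one of each pair {x, 46−x}, plus the 3 elements whose complement lies outside the range or equal to its own complement.
The integers 23, …, 42 (20 of them) are such a set: any two sum to at least 23+24 = 47 > 46.
Any 21st integer completes one of the 17 pairs, so 21 choices force a sum of 46.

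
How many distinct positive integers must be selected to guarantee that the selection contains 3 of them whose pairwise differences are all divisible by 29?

59

Integers whose pairwise differences are multiples of 29 are exactly those sharing a remainder mod 29. Pigeonhole: the 29 residue classes mod 29 are the pigeonholes.
With 58 integers one could put 2 in each residue class and have no class reach 3.
The 59th integer pushes some class to 3, so 29·2 + 1 = 59.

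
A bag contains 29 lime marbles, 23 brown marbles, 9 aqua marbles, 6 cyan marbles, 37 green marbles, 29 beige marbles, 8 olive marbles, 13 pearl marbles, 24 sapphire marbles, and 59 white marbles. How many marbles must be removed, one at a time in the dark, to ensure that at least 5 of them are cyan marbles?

236

In the worst case for collecting cyan marbles, every non-cyan marble comes out first.
There are 29 + 23 + 9 + 37 + 29 + 8 + 13 + 24 + 59 = 231 non-cyan marbles altogether.
After those, each further marble must be cyan, so 231 + 5 = 236 draws guarantee 5 cyan marbles.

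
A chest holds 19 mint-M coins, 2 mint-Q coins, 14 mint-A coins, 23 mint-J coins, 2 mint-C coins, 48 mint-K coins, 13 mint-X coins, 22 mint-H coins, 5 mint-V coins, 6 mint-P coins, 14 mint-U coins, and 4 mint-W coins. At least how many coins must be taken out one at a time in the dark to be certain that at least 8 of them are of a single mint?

69

By the pigeonhole principle, put each drawn coin into a box by mint. The largest draw with every box below 8 takes min(count, 7) from each mint; mints with fewer than 7 contribute all they have.
Σ min(cᵢ, 7) = 7 + 2 + 7 + 7 + 2 + 7 + 7 + 7 + 5 + 6 + 7 + 4 = 68.
Draw number 68 + 1 = 69 must push one box to 8.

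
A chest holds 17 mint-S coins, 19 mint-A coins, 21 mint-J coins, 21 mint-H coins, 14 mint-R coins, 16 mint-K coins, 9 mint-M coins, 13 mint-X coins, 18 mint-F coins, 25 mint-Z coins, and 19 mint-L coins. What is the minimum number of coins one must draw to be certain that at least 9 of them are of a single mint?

An adversary could hand out at most 8 coins per mint: 8 + 8 + 8 + 8 + 8 + 8 + 8 + 8 + 8 + 8 + 8 = 88 coins and still no mint has 9.
By pigeonhole, one more coin lands in a mint already at 8, so 89 draws are enough and 88 are not.

89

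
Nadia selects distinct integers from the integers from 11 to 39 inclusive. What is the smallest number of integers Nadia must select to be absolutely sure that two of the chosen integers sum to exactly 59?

20

A set avoiding the sum 59 can contain at most one of each pair {x, 59−x}, plus the 9 elements whose complement lies outside the range.
The integers 11, …, 29 (19 of them) are such a set: any two sum to at least 11+12 = 23 and at most 28+29 = 57 < 59.
Any 20th integer completes one of the 10 pairs, so 20 choices force a sum of 59.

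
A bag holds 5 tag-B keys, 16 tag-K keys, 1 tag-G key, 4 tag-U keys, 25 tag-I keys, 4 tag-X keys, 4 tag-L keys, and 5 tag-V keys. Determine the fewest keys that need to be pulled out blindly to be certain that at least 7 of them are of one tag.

By pigeonhole, the 8 tags are the holes; the keys drawn are the pigeons.
To avoid 7 of any one tag, the worst case takes at most 6 of each tag, or every key of a tag that has fewer than 6.
That gives 5 + 6 + 1 + 4 + 6 + 4 + 4 + 5 = 35 keys with no tag reaching 7.
The next key forces some tag to 7, so 35 + 1 = 36.

36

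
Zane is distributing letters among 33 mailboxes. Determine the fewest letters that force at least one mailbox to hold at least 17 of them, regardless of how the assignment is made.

With 528 letters one could put exactly 16 in each of the 33 mailboxes, and no mailbox would reach 17.
Pigeonhole: one more letter must land in a mailbox that already has 16, giving it 17.
So 33 × 16 + 1 = 529 letters are required.

529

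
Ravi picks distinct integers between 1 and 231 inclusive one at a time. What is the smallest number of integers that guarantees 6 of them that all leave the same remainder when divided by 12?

61

The 12 residue classes mod 12 are the pigeonholes.
With 60 integers one could put 5 in each residue class and have no class reach 6.
The 61st integer pushes some class to 6, so 12·5 + 1 = 61.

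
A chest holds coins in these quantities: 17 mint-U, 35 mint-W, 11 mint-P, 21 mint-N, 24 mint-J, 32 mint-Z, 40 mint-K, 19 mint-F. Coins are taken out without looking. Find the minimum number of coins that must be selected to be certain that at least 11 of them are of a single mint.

81

An adversary could hand out at most 10 coins per mint: 10 + 10 + 10 + 10 + 10 + 10 + 10 + 10 = 80 coins and still no mint has 11.
One more coin lands in a mint already at 10, so 81 draws are enough and 80 are not.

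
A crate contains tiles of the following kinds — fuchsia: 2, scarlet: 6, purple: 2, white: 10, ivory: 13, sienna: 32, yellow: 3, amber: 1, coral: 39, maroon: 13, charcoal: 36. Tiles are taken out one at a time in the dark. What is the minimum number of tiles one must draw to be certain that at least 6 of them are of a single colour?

Pigeonhole: put each drawn tile into a box by colour. The largest draw with every box below 6 takes min(count, 5) from each colour; colours with fewer than 5 contribute all they have.
Σ min(cᵢ, 5) = 2 + 5 + 2 + 5 + 5 + 5 + 3 + 1 + 5 + 5 + 5 = 43.
Draw number 43 + 1 = 44 must push one box to 6.

44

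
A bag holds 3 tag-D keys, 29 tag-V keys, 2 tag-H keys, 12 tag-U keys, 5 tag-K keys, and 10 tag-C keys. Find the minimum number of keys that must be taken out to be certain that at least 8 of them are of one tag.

32

By the pigeonhole principle, put each drawn key into a box by tag. The largest draw with every box below 8 takes min(count, 7) from each tag; tags with fewer than 7 contribute all they have.
Σ min(cᵢ, 7) = 3 + 7 + 2 + 7 + 5 + 7 = 31.
Draw number 31 + 1 = 32 must push one box to 8.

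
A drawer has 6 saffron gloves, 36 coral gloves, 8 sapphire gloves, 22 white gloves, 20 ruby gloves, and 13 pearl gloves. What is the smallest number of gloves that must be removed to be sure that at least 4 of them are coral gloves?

In the worst case for collecting coral gloves, every non-coral glove comes out first.
There are 6 + 8 + 22 + 20 + 13 = 69 non-coral gloves altogether.
After those, each further glove must be coral, so 69 + 4 = 73 draws guarantee 4 coral gloves.

73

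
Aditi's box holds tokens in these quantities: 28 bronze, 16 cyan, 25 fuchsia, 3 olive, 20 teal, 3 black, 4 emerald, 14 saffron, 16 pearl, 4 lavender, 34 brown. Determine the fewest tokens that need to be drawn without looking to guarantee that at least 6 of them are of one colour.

An adversary could hand out at most 5 tokens per colour (4 colours run out sooner): 5 + 5 + 5 + 3 + 5 + 3 + 4 + 5 + 5 + 4 + 5 = 49 tokens and still no colour has 6.
One more token lands in a colour already at 5, so 50 draws are enough and 49 are not.

50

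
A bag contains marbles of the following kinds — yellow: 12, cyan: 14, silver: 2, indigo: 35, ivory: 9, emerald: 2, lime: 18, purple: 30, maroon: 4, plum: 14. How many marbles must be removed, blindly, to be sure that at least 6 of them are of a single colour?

The 10 colours are the holes; the marbles drawn are the pigeons.
To avoid 6 of any one colour, the worst case takes at most 5 of each colour, or every marble of a colour that has fewer than 5.
That gives 5 + 5 + 2 + 5 + 5 + 2 + 5 + 5 + 4 + 5 = 43 marbles with no colour reaching 6.
The next marble forces some colour to 6, so 43 + 1 = 44.

44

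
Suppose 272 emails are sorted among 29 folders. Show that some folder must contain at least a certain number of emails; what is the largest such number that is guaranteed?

By the pigeonhole principle, the 29 folders are the holes and the 272 emails are the pigeons.
If every folder held at most 9 emails, the total would be at most 29 × 9 = 261, which is less than 272.
So some folder holds at least ⌈272/29⌉ = 10 emails.

10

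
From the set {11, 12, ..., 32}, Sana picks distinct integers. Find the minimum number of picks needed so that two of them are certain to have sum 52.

A set avoiding the sum 52 can contain at most one of each pair {x, 52−x}, plus the 10 elements whose complement lies outside the range or equal to its own complement.
The integers 11, …, 26 (16 of them) are such a set: any two sum to at least 11+12 = 23 and at most 25+26 = 51 < 52.
By the pigeonhole principle, any 17th integer completes one of the 6 pairs, so 17 choices force a sum of 52.

17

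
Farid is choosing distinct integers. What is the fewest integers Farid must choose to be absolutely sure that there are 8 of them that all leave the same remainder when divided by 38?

267

The 38 residue classes mod 38 are the pigeonholes.
With 266 integers one could put 7 in each residue class and have no class reach 8.
The 267th integer pushes some class to 8, so 38·7 + 1 = 267.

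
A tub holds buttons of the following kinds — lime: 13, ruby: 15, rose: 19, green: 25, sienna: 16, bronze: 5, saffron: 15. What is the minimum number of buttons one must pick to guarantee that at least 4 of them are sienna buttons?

96

In the worst case for collecting sienna buttons, every non-sienna button comes out first.
There are 13 + 15 + 19 + 25 + 5 + 15 = 92 non-sienna buttons altogether.
After those, each further button must be sienna, so 92 + 4 = 96 draws guarantee 4 sienna buttons.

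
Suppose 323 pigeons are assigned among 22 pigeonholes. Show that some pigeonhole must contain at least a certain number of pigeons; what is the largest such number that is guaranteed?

The 22 pigeonholes are the holes and the 323 pigeons are the pigeons.
If every pigeonhole held at most 14 pigeons, the total would be at most 22 × 14 = 308, which is less than 323.
So some pigeonhole holds at least ⌈323/22⌉ = 15 pigeons.

15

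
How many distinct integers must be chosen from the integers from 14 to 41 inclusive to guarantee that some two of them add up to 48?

19

Two chosen integers sum to 48 exactly when both halves of some pair {x, 48−x} with 14 ≤ x ≤ 48−x ≤ 34 are chosen — 10 such pairs.
The remaining 8 elements (those with no distinct partner in range) can never complete a 48-sum, so the worst case takes all of them and one from each pair: 8 + 10 = 18.
The 19th integer has to be the second member of some pair, so 18 + 1 = 19.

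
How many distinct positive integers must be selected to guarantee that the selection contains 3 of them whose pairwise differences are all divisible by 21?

Integers whose pairwise differences are multiples of 21 are exactly those sharing a remainder mod 21. By pigeonhole, the 21 residue classes mod 21 are the pigeonholes.
With 42 integers one could put 2 in each residue class and have no class reach 3.
The 43rd integer pushes some class to 3, so 21·2 + 1 = 43.

43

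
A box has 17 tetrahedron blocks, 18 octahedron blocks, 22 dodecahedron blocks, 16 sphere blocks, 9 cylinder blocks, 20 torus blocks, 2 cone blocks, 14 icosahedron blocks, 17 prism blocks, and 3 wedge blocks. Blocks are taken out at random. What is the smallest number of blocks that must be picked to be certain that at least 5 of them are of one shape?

38

The 10 shapes are the holes; the blocks drawn are the pigeons.
To avoid 5 of any one shape, the worst case takes at most 4 of each shape, or every block of a shape that has fewer than 4.
That gives 4 + 4 + 4 + 4 + 4 + 4 + 2 + 4 + 4 + 3 = 37 blocks with no shape reaching 5.
The next block forces some shape to 5, so 37 + 1 = 38.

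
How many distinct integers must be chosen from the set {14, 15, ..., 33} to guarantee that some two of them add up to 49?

12

A set avoiding the sum 49 can contain at most one of each pair {x, 49−x}, plus the 2 elements whose complement lies outside the range.
The integers 14, …, 24 (11 of them) are such a set: any two sum to at least 14+15 = 29 and at most 23+24 = 47 < 49.
By pigeonhole, any 12th integer completes one of the 9 pairs, so 12 choices force a sum of 49.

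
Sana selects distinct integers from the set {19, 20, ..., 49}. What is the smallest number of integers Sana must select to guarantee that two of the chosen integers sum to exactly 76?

21

Group the elements by complementary pair {x, 76−x}: {27,49}, {28,48}, {29,47}, …, giving 11 two-element pairs, the single value 38 (it cannot pair with itself since the integers are distinct), and 8 integers whose partner 76−x falls outside [19,49].
By the pigeonhole principle, treating each of those 20 groups as a pigeonhole, one can pick one integer per group — 20 integers — with no two summing to 76.
The 21st integer lands in an occupied pair, forcing a sum of 76.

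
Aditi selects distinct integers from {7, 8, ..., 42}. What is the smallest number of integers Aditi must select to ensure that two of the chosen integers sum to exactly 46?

Two chosen integers sum to 46 exactly when both halves of some pair {x, 46−x} with 7 ≤ x ≤ 46−x ≤ 39 are chosen — 16 such pairs.
The remaining 4 elements (those with no distinct partner in range) can never complete a 46-sum, so the worst case takes all of them and one from each pair: 4 + 16 = 20.
Pigeonhole: the 21st integer has to be the second member of some pair, so 20 + 1 = 21.

21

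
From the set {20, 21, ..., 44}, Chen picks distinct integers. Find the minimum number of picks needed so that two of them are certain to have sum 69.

Group the elements by complementary pair {x, 69−x}: {25,44}, {26,43}, {27,42}, …, giving 10 two-element pairs and 5 integers whose partner 69−x falls outside [20,44].
Pigeonhole: treating each of those 15 groups as a pigeonhole, one can pick one integer per group — 15 integers — with no two summing to 69.
The 16th integer lands in an occupied pair, forcing a sum of 69.

16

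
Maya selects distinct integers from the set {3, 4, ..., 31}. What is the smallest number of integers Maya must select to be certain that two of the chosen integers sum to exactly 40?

19

Two chosen integers sum to 40 exactly when both halves of some pair {x, 40−x} with 9 ≤ x ≤ 40−x ≤ 31 are chosen — 11 such pairs.
The remaining 7 elements (those with no distinct partner in range) can never complete a 40-sum, so the worst case takes all of them and one from each pair: 7 + 11 = 18.
The 19th integer has to be the second member of some pair, so 18 + 1 = 19.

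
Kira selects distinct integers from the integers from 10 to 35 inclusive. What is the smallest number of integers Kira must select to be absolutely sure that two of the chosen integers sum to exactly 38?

Two chosen integers sum to 38 exactly when both halves of some pair {x, 38−x} with 10 ≤ x ≤ 38−x ≤ 28 are chosen — 9 such pairs.
The remaining 8 elements (those with no distinct partner in range) can never complete a 38-sum, so the worst case takes all of them and one from each pair: 8 + 9 = 17.
The 18th integer has to be the second member of some pair, so 17 + 1 = 18.

18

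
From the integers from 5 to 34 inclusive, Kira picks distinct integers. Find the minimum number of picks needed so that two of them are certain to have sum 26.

A set avoiding the sum 26 can contain at most one of each pair {x, 26−x}, plus the 14 elements whose complement lies outside the range or equal to its own complement.
The integers 13, …, 34 (22 of them) are such a set: any two sum to at least 13+14 = 27 > 26.
Any 23rd integer completes one of the 8 pairs, so 23 choices force a sum of 26.

23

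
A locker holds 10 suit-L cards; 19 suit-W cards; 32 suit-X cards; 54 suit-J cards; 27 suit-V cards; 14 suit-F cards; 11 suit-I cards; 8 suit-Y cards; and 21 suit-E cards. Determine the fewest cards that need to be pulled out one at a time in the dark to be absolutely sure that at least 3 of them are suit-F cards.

185

In the worst case for collecting suit-F cards, every non-suit-F card comes out first.
There are 10 + 19 + 32 + 54 + 27 + 11 + 8 + 21 = 182 non-suit-F cards altogether.
After those, each further card must be suit-F, so 182 + 3 = 185 draws guarantee 3 suit-F cards.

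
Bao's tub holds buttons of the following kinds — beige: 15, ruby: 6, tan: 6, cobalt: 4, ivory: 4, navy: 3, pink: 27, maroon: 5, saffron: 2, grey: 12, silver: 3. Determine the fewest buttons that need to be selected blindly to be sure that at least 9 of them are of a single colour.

Put each drawn button into a box by colour. The largest draw with every box below 9 takes min(count, 8) from each colour; colours with fewer than 8 contribute all they have.
Σ min(cᵢ, 8) = 8 + 6 + 6 + 4 + 4 + 3 + 8 + 5 + 2 + 8 + 3 = 57.
Draw number 57 + 1 = 58 must push one box to 9.

58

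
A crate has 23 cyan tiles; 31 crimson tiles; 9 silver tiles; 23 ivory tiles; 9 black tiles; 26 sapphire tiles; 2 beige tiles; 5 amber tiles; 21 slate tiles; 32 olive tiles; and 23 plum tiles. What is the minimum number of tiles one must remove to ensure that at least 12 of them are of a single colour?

By pigeonhole, put each drawn tile into a box by colour. The largest draw with every box below 12 takes min(count, 11) from each colour; colours with fewer than 11 contribute all they have.
Σ min(cᵢ, 11) = 11 + 11 + 9 + 11 + 9 + 11 + 2 + 5 + 11 + 11 + 11 = 102.
Draw number 102 + 1 = 103 must push one box to 12.

103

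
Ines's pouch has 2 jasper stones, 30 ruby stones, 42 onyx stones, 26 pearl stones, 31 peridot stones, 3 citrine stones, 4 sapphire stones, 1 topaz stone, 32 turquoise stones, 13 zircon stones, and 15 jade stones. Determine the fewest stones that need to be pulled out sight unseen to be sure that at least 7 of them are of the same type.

An adversary could hand out at most 6 stones per type (4 types run out sooner): 2 + 6 + 6 + 6 + 6 + 3 + 4 + 1 + 6 + 6 + 6 = 52 stones and still no type has 7.
By pigeonhole, one more stone lands in a type already at 6, so 53 draws are enough and 52 are not.

53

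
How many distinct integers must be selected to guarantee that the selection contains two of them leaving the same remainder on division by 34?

The 34 residue classes mod 34 are the pigeonholes.
With 34 integers one could put 1 in each residue class and have no class reach 2.
The 35th integer pushes some class to 2, so 34·1 + 1 = 35.

35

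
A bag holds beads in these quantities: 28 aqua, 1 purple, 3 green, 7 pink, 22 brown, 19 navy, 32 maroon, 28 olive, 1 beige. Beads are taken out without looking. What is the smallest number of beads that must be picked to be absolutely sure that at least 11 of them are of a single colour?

Put each drawn bead into a box by colour. The largest draw with every box below 11 takes min(count, 10) from each colour; colours with fewer than 10 contribute all they have.
Σ min(cᵢ, 10) = 10 + 1 + 3 + 7 + 10 + 10 + 10 + 10 + 1 = 62.
Draw number 62 + 1 = 63 must push one box to 11.

63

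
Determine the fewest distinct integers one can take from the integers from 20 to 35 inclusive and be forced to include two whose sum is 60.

12

A set avoiding the sum 60 can contain at most one of each pair {x, 60−x}, plus the 6 elements whose complement lies outside the range or equal to its own complement.
The integers 20, …, 30 (11 of them) are such a set: any two sum to at least 20+21 = 41 and at most 29+30 = 59 < 60.
Any 12th integer completes one of the 5 pairs, so 12 choices force a sum of 60.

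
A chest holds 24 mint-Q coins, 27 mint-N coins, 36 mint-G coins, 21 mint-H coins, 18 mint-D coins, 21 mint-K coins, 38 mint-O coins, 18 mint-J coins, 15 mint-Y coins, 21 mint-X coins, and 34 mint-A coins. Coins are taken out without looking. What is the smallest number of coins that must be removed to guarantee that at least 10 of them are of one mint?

By pigeonhole, the 11 mints are the holes; the coins drawn are the pigeons.
To avoid 10 of any one mint, the worst case takes at most 9 of each mint.
That gives 9 + 9 + 9 + 9 + 9 + 9 + 9 + 9 + 9 + 9 + 9 = 99 coins with no mint reaching 10.
The next coin forces some mint to 10, so 99 + 1 = 100.

100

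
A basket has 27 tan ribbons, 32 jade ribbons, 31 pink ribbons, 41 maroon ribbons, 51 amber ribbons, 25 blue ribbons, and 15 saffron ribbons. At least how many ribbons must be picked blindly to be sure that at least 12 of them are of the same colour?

78

By pigeonhole, the 7 colours are the holes; the ribbons drawn are the pigeons.
To avoid 12 of any one colour, the worst case takes at most 11 of each colour.
That gives 11 + 11 + 11 + 11 + 11 + 11 + 11 = 77 ribbons with no colour reaching 12.
The next ribbon forces some colour to 12, so 77 + 1 = 78.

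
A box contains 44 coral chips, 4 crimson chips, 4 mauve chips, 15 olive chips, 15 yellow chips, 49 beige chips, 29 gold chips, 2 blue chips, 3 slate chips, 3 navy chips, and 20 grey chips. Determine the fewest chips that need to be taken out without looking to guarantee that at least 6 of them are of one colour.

Pigeonhole: the 11 colours are the holes; the chips drawn are the pigeons.
To avoid 6 of any one colour, the worst case takes at most 5 of each colour, or every chip of a colour that has fewer than 5.
That gives 5 + 4 + 4 + 5 + 5 + 5 + 5 + 2 + 3 + 3 + 5 = 46 chips with no colour reaching 6.
The next chip forces some colour to 6, so 46 + 1 = 47.

47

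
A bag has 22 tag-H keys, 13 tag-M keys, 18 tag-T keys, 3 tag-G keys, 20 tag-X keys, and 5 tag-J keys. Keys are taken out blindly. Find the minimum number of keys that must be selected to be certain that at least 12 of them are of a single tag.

53

An adversary could hand out at most 11 keys per tag (tag-G, tag-J run out sooner): 11 + 11 + 11 + 3 + 11 + 5 = 52 keys and still no tag has 12.
Pigeonhole: one more key lands in a tag already at 11, so 53 draws are enough and 52 are not.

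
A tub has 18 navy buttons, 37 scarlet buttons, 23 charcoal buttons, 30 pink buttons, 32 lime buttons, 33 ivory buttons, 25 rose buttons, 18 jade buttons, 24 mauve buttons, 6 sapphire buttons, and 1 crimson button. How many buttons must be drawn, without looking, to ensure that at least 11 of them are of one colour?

98

An adversary could hand out at most 10 buttons per colour (sapphire, crimson run out sooner): 10 + 10 + 10 + 10 + 10 + 10 + 10 + 10 + 10 + 6 + 1 = 97 buttons and still no colour has 11.
By pigeonhole, one more button lands in a colour already at 10, so 98 draws are enough and 97 are not.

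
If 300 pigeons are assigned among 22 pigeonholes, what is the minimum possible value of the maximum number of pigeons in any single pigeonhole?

The 22 pigeonholes are the holes and the 300 pigeons are the pigeons.
If every pigeonhole held at most 13 pigeons, the total would be at most 22 × 13 = 286, which is less than 300.
So some pigeonhole holds at least ⌈300/22⌉ = 14 pigeons.

14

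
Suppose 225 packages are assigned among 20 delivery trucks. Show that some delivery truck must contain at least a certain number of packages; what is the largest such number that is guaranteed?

12

Pigeonhole: the 20 delivery trucks are the holes and the 225 packages are the pigeons.
If every delivery truck held at most 11 packages, the total would be at most 20 × 11 = 220, which is less than 225.
So some delivery truck holds at least ⌈225/20⌉ = 12 packages.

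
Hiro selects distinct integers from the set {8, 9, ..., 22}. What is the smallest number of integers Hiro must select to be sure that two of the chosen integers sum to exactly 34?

11

Two chosen integers sum to 34 exactly when both halves of some pair {x, 34−x} with 12 ≤ x ≤ 34−x ≤ 22 are chosen — 5 such pairs.
The remaining 5 elements (those with no distinct partner in range) can never complete a 34-sum, so the worst case takes all of them and one from each pair: 5 + 5 = 10.
The 11th integer has to be the second member of some pair, so 10 + 1 = 11.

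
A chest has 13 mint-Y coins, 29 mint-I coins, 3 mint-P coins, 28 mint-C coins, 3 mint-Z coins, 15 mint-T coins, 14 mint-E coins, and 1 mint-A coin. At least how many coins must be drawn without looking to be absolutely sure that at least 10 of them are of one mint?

53

By the pigeonhole principle, the 8 mints are the holes; the coins drawn are the pigeons.
To avoid 10 of any one mint, the worst case takes at most 9 of each mint, or every coin of a mint that has fewer than 9.
That gives 9 + 9 + 3 + 9 + 3 + 9 + 9 + 1 = 52 coins with no mint reaching 10.
The next coin forces some mint to 10, so 52 + 1 = 53.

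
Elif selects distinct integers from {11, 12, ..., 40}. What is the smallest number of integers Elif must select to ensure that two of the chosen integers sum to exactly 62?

A set avoiding the sum 62 can contain at most one of each pair {x, 62−x}, plus the 12 elements whose complement lies outside the range or equal to its own complement.
The integers 11, …, 31 (21 of them) are such a set: any two sum to at least 11+12 = 23 and at most 30+31 = 61 < 62.
Any 22nd integer completes one of the 9 pairs, so 22 choices force a sum of 62.

22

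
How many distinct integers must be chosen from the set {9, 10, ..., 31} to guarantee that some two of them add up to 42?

Group the elements by complementary pair {x, 42−x}: {11,31}, {12,30}, {13,29}, …, giving 10 two-element pairs, the single value 21 (it cannot pair with itself since the integers are distinct), and 2 integers whose partner 42−x falls outside [9,31].
By pigeonhole, treating each of those 13 groups as a pigeonhole, one can pick one integer per group — 13 integers — with no two summing to 42.
The 14th integer lands in an occupied pair, forcing a sum of 42.

14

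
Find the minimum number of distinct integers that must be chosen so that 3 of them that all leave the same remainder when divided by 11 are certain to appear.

23

The 11 residue classes mod 11 are the pigeonholes.
With 22 integers one could put 2 in each residue class and have no class reach 3.
The 23rd integer pushes some class to 3, so 11·2 + 1 = 23.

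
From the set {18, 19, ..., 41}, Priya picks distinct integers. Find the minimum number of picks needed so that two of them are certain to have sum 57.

A set avoiding the sum 57 can contain at most one of each pair {x, 57−x}, plus the 2 elements whose complement lies outside the range.
The integers 29, …, 41 (13 of them) are such a set: any two sum to at least 29+30 = 59 > 57.
Any 14th integer completes one of the 11 pairs, so 14 choices force a sum of 57.

14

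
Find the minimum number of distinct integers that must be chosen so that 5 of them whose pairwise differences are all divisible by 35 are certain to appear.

Integers whose pairwise differences are multiples of 35 are exactly those sharing a remainder mod 35. By the pigeonhole principle, the 35 residue classes mod 35 are the pigeonholes.
With 140 integers one could put 4 in each residue class and have no class reach 5.
The 141st integer pushes some class to 5, so 35·4 + 1 = 141.

141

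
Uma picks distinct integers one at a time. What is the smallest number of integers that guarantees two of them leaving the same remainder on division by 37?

38

The 37 residue classes mod 37 are the pigeonholes.
With 37 integers one could put 1 in each residue class and have no class reach 2.
The 38th integer pushes some class to 2, so 37·1 + 1 = 38.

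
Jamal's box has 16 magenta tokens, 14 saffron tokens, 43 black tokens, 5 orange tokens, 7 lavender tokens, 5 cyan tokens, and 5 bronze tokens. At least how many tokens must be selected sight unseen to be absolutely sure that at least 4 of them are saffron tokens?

85

In the worst case for collecting saffron tokens, every non-saffron token comes out first.
There are 16 + 43 + 5 + 7 + 5 + 5 = 81 non-saffron tokens altogether.
After those, each further token must be saffron, so 81 + 4 = 85 draws guarantee 4 saffron tokens.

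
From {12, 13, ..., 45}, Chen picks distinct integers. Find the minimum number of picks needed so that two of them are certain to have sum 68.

A set avoiding the sum 68 can contain at most one of each pair {x, 68−x}, plus the 12 elements whose complement lies outside the range or equal to its own complement.
The integers 12, …, 34 (23 of them) are such a set: any two sum to at least 12+13 = 25 and at most 33+34 = 67 < 68.
By pigeonhole, any 24th integer completes one of the 11 pairs, so 24 choices force a sum of 68.

24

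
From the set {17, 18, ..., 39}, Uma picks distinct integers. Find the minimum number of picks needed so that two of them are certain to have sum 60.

Two chosen integers sum to 60 exactly when both halves of some pair {x, 60−x} with 21 ≤ x ≤ 60−x ≤ 39 are chosen — 9 such pairs.
The remaining 5 elements (those with no distinct partner in range) can never complete a 60-sum, so the worst case takes all of them and one from each pair: 5 + 9 = 14.
By pigeonhole, the 15th integer has to be the second member of some pair, so 14 + 1 = 15.

15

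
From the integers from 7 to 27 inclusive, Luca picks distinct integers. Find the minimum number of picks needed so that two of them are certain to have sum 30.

Group the elements by complementary pair {x, 30−x}: {7,23}, {8,22}, {9,21}, …, giving 8 two-element pairs, the single value 15 (it cannot pair with itself since the integers are distinct), and 4 integers whose partner 30−x falls outside [7,27].
Pigeonhole: treating each of those 13 groups as a pigeonhole, one can pick one integer per group — 13 integers — with no two summing to 30.
The 14th integer lands in an occupied pair, forcing a sum of 30.

14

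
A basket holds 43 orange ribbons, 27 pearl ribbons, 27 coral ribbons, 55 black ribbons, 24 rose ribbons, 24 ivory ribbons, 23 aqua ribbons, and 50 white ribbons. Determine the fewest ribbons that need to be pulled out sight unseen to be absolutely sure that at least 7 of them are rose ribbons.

In the worst case for collecting rose ribbons, every non-rose ribbon comes out first.
There are 43 + 27 + 27 + 55 + 24 + 23 + 50 = 249 non-rose ribbons altogether.
After those, each further ribbon must be rose, so 249 + 7 = 256 draws guarantee 7 rose ribbons.

256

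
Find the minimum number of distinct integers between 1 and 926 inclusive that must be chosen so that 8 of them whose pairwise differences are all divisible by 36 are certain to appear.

253

Integers whose pairwise differences are multiples of 36 are exactly those sharing a remainder mod 36. The 36 residue classes mod 36 are the pigeonholes.
With 252 integers one could put 7 in each residue class and have no class reach 8.
The 253rd integer pushes some class to 8, so 36·7 + 1 = 253.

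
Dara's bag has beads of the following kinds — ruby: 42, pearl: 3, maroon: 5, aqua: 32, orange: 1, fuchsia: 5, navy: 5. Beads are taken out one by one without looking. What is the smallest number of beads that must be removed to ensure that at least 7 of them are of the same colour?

32

By pigeonhole, put each drawn bead into a box by colour. The largest draw with every box below 7 takes min(count, 6) from each colour; colours with fewer than 6 contribute all they have.
Σ min(cᵢ, 6) = 6 + 3 + 5 + 6 + 1 + 5 + 5 = 31.
Draw number 31 + 1 = 32 must push one box to 7.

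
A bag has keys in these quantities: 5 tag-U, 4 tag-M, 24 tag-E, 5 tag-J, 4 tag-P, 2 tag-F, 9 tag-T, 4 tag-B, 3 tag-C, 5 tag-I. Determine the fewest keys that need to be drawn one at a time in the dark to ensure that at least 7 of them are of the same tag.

45

The 10 tags are the holes; the keys drawn are the pigeons.
To avoid 7 of any one tag, the worst case takes at most 6 of each tag, or every key of a tag that has fewer than 6.
That gives 5 + 4 + 6 + 5 + 4 + 2 + 6 + 4 + 3 + 5 = 44 keys with no tag reaching 7.
The next key forces some tag to 7, so 44 + 1 = 45.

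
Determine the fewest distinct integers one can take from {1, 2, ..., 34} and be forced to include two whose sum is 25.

23

Group the elements by complementary pair {x, 25−x}: {1,24}, {2,23}, {3,22}, …, giving 12 two-element pairs and 10 integers whose partner 25−x falls outside [1,34].
Pigeonhole: treating each of those 22 groups as a pigeonhole, one can pick one integer per group — 22 integers — with no two summing to 25.
The 23rd integer lands in an occupied pair, forcing a sum of 25.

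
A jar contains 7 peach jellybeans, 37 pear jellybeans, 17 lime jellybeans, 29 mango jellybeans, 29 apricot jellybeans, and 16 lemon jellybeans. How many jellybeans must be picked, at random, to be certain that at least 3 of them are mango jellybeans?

In the worst case for collecting mango jellybeans, every non-mango jellybean comes out first.
There are 7 + 37 + 17 + 29 + 16 = 106 non-mango jellybeans altogether.
After those, each further jellybean must be mango, so 106 + 3 = 109 draws guarantee 3 mango jellybeans.

109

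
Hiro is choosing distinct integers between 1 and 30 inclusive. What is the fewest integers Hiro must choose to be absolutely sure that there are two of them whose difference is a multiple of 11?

Integers whose pairwise differences are multiples of 11 are exactly those sharing a remainder mod 11. The 11 residue classes mod 11 are the pigeonholes.
With 11 integers one could put 1 in each residue class and have no class reach 2.
The 12th integer pushes some class to 2, so 11·1 + 1 = 12.

12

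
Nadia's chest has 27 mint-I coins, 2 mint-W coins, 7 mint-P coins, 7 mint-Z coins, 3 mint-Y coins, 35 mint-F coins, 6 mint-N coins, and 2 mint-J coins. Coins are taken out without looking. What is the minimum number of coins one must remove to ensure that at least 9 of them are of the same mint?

44

The 8 mints are the holes; the coins drawn are the pigeons.
To avoid 9 of any one mint, the worst case takes at most 8 of each mint, or every coin of a mint that has fewer than 8.
That gives 8 + 2 + 7 + 7 + 3 + 8 + 6 + 2 = 43 coins with no mint reaching 9.
The next coin forces some mint to 9, so 43 + 1 = 44.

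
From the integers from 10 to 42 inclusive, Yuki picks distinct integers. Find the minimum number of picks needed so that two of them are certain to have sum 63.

Two chosen integers sum to 63 exactly when both halves of some pair {x, 63−x} with 21 ≤ x ≤ 63−x ≤ 42 are chosen — 11 such pairs.
The remaining 11 elements (those with no distinct partner in range) can never complete a 63-sum, so the worst case takes all of them and one from each pair: 11 + 11 = 22.
By the pigeonhole principle, the 23rd integer has to be the second member of some pair, so 22 + 1 = 23.

23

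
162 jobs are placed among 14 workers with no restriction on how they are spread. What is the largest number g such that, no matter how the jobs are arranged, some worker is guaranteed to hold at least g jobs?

By the pigeonhole principle, the 14 workers are the holes and the 162 jobs are the pigeons.
If every worker held at most 11 jobs, the total would be at most 14 × 11 = 154, which is less than 162.
So some worker holds at least ⌈162/14⌉ = 12 jobs.

12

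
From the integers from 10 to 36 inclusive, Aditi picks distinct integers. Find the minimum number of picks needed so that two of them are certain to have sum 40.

Two chosen integers sum to 40 exactly when both halves of some pair {x, 40−x} with 10 ≤ x ≤ 40−x ≤ 30 are chosen — 10 such pairs.
The remaining 7 elements (those with no distinct partner in range) can never complete a 40-sum, so the worst case takes all of them and one from each pair: 7 + 10 = 17.
The 18th integer has to be the second member of some pair, so 17 + 1 = 18.

18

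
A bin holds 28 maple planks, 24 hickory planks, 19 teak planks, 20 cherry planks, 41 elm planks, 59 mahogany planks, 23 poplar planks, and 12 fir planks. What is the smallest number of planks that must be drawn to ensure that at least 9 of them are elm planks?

In the worst case for collecting elm planks, every non-elm plank comes out first.
There are 28 + 24 + 19 + 20 + 59 + 23 + 12 = 185 non-elm planks altogether.
After those, each further plank must be elm, so 185 + 9 = 194 draws guarantee 9 elm planks.

194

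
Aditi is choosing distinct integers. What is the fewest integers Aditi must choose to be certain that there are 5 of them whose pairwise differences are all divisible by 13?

53

Integers whose pairwise differences are multiples of 13 are exactly those sharing a remainder mod 13. By pigeonhole, the 13 residue classes mod 13 are the pigeonholes.
With 52 integers one could put 4 in each residue class and have no class reach 5.
The 53rd integer pushes some class to 5, so 13·4 + 1 = 53.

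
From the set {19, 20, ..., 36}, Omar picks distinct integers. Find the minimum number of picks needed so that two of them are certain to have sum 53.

Two chosen integers sum to 53 exactly when both halves of some pair {x, 53−x} with 19 ≤ x ≤ 53−x ≤ 34 are chosen — 8 such pairs.
The remaining 2 elements (those with no distinct partner in range) can never complete a 53-sum, so the worst case takes all of them and one from each pair: 2 + 8 = 10.
The 11th integer has to be the second member of some pair, so 10 + 1 = 11.

11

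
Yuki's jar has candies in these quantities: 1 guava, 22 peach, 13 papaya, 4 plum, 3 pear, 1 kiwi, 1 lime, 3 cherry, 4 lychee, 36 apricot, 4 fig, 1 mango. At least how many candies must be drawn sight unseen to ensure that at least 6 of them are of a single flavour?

38

Pigeonhole: the 12 flavours are the holes; the candies drawn are the pigeons.
To avoid 6 of any one flavour, the worst case takes at most 5 of each flavour, or every candy of a flavour that has fewer than 5.
That gives 1 + 5 + 5 + 4 + 3 + 1 + 1 + 3 + 4 + 5 + 4 + 1 = 37 candies with no flavour reaching 6.
The next candy forces some flavour to 6, so 37 + 1 = 38.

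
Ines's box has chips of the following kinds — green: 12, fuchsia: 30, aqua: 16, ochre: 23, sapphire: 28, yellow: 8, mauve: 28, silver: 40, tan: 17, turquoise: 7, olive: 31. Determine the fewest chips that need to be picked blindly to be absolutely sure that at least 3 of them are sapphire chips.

In the worst case for collecting sapphire chips, every non-sapphire chip comes out first.
There are 12 + 30 + 16 + 23 + 8 + 28 + 40 + 17 + 7 + 31 = 212 non-sapphire chips altogether.
After those, each further chip must be sapphire, so 212 + 3 = 215 draws guarantee 3 sapphire chips.

215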